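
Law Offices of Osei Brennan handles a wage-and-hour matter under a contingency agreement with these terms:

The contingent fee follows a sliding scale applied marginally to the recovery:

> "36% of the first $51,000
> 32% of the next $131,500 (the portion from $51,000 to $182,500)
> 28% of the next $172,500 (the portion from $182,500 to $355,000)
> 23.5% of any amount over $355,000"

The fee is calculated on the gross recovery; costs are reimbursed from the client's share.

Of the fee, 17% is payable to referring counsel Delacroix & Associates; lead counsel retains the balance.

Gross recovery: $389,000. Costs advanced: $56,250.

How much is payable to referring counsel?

$19,844.10

Fee base is the gross recovery, $389,000; costs are reimbursed separately.
First $51,000 at 36% = $18,360.00
Next $131,500 at 32% = $42,080.00
Next $172,500 at 28% = $48,300.00
Remaining $34,000 at 23.5% = $7,990.00
Fee: $18,360.00 + $42,080.00 + $48,300.00 + $7,990.00 = $116,730.00
Referral share: 17% of $116,730.00 = $19,844.10; lead counsel retains $116,730.00 − $19,844.10 = $96,885.90.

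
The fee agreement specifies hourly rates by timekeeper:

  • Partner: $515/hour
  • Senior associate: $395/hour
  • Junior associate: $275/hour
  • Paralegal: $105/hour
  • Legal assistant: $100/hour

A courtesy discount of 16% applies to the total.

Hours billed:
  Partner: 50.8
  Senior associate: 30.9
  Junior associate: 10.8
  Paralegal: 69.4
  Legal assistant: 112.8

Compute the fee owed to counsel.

$50,319.78

Partner: 50.8 × $515 = $26,162.00
Senior associate: 30.9 × $395 = $12,205.50
Junior associate: 10.8 × $275 = $2,970.00
Paralegal: 69.4 × $105 = $7,287.00
Legal assistant: 112.8 × $100 = $11,280.00
Subtotal: $59,904.50
Less 16% discount: −$9,584.72
Total: $59,904.50 − $9,584.72 = $50,319.78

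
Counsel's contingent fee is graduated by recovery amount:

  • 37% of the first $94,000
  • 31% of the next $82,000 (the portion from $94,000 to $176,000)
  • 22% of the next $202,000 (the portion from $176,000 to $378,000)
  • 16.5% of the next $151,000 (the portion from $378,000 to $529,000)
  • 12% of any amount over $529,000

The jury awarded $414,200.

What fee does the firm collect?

First $94,000 at 37% = $34,780.00
Next $82,000 at 31% = $25,420.00
Next $202,000 at 22% = $44,440.00
Remaining $36,200 at 16.5% = $5,973.00
Fee: $34,780.00 + $25,420.00 + $44,440.00 + $5,973.00 = $110,613.00

$110,613.00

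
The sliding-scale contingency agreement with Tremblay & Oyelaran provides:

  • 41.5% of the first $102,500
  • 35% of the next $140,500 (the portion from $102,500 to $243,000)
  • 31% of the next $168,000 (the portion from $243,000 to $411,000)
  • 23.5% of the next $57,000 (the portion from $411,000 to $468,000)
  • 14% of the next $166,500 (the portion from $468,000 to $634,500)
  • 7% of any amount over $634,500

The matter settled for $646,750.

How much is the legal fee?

$181,355.00

First $102,500 at 41.5% = $42,537.50
Next $140,500 at 35% = $49,175.00
Next $168,000 at 31% = $52,080.00
Next $57,000 at 23.5% = $13,395.00
Next $166,500 at 14% = $23,310.00
Remaining $12,250 at 7% = $857.50
Fee: $42,537.50 + $49,175.00 + $52,080.00 + $13,395.00 + $23,310.00 + $857.50 = $181,355.00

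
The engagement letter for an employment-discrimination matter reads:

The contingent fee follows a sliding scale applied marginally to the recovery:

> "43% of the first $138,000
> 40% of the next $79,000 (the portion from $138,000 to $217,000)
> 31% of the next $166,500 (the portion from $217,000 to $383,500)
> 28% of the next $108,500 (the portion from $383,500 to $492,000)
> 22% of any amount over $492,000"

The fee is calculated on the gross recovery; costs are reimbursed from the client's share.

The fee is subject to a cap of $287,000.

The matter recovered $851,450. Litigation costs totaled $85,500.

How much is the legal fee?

Fee base is the gross recovery, $851,450; costs are reimbursed separately.
First $138,000 at 43% = $59,340.00
Next $79,000 at 40% = $31,600.00
Next $166,500 at 31% = $51,615.00
Next $108,500 at 28% = $30,380.00
Remaining $359,450 at 22% = $79,079.00
Fee: $59,340.00 + $31,600.00 + $51,615.00 + $30,380.00 + $79,079.00 = $252,014.00
$252,014.00 is under the $287,000 cap.

$252,014.00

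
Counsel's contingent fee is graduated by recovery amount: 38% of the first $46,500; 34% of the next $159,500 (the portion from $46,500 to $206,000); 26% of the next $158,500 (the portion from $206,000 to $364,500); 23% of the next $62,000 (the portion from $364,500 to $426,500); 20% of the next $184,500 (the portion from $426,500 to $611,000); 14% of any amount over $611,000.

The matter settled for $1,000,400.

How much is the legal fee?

First $46,500 at 38% = $17,670.00
Next $159,500 at 34% = $54,230.00
Next $158,500 at 26% = $41,210.00
Next $62,000 at 23% = $14,260.00
Next $184,500 at 20% = $36,900.00
Remaining $389,400 at 14% = $54,516.00
Fee: $17,670.00 + $54,230.00 + $41,210.00 + $14,260.00 + $36,900.00 + $54,516.00 = $218,786.00

$218,786.00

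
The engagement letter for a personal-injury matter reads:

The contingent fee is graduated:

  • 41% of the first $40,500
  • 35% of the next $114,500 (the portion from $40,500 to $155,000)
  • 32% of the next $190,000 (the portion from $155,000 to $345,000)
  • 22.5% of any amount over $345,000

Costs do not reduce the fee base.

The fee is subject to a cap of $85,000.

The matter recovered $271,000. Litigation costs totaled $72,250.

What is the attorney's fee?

$85,000.00

Fee base is the gross recovery, $271,000; costs are reimbursed separately.
First $40,500 at 41% = $16,605.00
Next $114,500 at 35% = $40,075.00
Remaining $116,000 at 32% = $37,120.00
Fee: $16,605.00 + $40,075.00 + $37,120.00 = $93,800.00
$93,800.00 exceeds the $85,000 cap, so the fee is capped at $85,000.00.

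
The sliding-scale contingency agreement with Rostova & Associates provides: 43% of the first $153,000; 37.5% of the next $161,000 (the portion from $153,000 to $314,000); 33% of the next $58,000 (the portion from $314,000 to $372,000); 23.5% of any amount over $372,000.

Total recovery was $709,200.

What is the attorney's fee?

$224,547.00

First $153,000 at 43% = $65,790.00
Next $161,000 at 37.5% = $60,375.00
Next $58,000 at 33% = $19,140.00
Remaining $337,200 at 23.5% = $79,242.00
Fee: $65,790.00 + $60,375.00 + $19,140.00 + $79,242.00 = $224,547.00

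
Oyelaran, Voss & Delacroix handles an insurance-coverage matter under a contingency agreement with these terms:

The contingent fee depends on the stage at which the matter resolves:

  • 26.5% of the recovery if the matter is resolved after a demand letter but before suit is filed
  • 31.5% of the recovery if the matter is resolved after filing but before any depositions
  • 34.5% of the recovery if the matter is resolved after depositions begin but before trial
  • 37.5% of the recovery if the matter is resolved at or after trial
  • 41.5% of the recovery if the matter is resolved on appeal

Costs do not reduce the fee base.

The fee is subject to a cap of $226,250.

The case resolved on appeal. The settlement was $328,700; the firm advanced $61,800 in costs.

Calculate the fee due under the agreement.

$136,410.50

Fee base is the gross recovery, $328,700; costs are reimbursed separately.
The matter resolved on appeal, so the 41.5% rate applies.
$328,700 × 41.5% = $136,410.50
$136,410.50 is under the $226,250 cap.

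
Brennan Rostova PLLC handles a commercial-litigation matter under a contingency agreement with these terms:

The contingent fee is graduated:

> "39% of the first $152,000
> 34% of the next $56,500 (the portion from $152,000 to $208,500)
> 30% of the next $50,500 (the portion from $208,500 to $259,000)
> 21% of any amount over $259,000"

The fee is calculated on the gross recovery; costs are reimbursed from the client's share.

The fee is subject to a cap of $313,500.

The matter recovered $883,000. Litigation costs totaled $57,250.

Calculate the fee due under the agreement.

Fee base is the gross recovery, $883,000; costs are reimbursed separately.
First $152,000 at 39% = $59,280.00
Next $56,500 at 34% = $19,210.00
Next $50,500 at 30% = $15,150.00
Remaining $624,000 at 21% = $131,040.00
Fee: $59,280.00 + $19,210.00 + $15,150.00 + $131,040.00 = $224,680.00
$224,680.00 is under the $313,500 cap.

$224,680.00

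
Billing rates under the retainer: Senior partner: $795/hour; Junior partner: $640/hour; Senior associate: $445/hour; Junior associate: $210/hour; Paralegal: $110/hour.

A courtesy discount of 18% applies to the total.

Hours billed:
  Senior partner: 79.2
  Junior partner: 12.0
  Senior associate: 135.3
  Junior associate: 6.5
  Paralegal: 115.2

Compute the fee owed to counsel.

$118,809.39

Senior partner: 79.2 × $795 = $62,964.00
Junior partner: 12.0 × $640 = $7,680.00
Senior associate: 135.3 × $445 = $60,208.50
Junior associate: 6.5 × $210 = $1,365.00
Paralegal: 115.2 × $110 = $12,672.00
Subtotal: $144,889.50
Less 18% discount: −$26,080.11
Total: $144,889.50 − $26,080.11 = $118,809.39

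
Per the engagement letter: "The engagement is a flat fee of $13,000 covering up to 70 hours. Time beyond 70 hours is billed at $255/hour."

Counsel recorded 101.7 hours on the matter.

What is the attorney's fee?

$21,083.50

Flat fee: $13,000.00
Excess hours: 101.7 − 70 = 31.7
Overrun: 31.7 × $255 = $8,083.50
Total: $13,000.00 + $8,083.50 = $21,083.50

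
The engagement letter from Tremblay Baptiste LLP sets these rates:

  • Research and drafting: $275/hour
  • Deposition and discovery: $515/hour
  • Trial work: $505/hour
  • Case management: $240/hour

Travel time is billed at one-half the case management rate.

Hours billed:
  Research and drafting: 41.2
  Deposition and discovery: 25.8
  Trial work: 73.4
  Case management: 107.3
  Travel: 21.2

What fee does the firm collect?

Research and drafting: 41.2 × $275 = $11,330.00
Deposition and discovery: 25.8 × $515 = $13,287.00
Trial work: 73.4 × $505 = $37,067.00
Case management: 107.3 × $240 = $25,752.00
Subtotal: $11,330.00 + $13,287.00 + $37,067.00 + $25,752.00 = $87,436.00
Travel: 21.2 × ($240 ÷ 2) = 21.2 × $120.00 = $2,544.00
Total: $87,436.00 + $2,544.00 = $89,980.00

$89,980.00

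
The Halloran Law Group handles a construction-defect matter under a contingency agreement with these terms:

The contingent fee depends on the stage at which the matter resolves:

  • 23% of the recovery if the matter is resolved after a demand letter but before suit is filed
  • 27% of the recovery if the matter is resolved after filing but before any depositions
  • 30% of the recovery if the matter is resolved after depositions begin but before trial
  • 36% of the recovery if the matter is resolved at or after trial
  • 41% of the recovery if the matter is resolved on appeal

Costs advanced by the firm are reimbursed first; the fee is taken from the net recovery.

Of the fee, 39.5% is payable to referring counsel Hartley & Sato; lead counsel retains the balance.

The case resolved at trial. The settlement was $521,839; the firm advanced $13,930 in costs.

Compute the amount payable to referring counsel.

$72,224.66

Fee base (net of costs): $521,839 − $13,930 = $507,909
The matter resolved at trial, so the 36% rate applies.
$507,909 × 36% = $182,847.24
Referral share: 39.5% of $182,847.24 = $72,224.66; lead counsel retains $182,847.24 − $72,224.66 = $110,622.58.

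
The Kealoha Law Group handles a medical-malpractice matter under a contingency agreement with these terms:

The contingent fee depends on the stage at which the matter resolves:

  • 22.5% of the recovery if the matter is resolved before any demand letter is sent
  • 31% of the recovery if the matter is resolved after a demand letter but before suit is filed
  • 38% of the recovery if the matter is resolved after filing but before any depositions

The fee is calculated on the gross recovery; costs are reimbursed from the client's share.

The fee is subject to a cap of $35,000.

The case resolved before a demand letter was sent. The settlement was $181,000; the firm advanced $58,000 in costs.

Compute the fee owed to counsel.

Fee base is the gross recovery, $181,000; costs are reimbursed separately.
The matter resolved before a demand letter was sent, so the 22.5% rate applies.
$181,000 × 22.5% = $40,725.00
$40,725.00 exceeds the $35,000 cap, so the fee is capped at $35,000.00.

$35,000.00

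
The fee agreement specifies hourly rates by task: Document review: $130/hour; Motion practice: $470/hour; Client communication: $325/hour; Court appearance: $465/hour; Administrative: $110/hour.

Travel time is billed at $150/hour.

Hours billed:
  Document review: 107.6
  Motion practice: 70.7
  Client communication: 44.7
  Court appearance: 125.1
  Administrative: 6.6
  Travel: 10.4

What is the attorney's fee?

$122,202.00

Document review: 107.6 × $130 = $13,988.00
Motion practice: 70.7 × $470 = $33,229.00
Client communication: 44.7 × $325 = $14,527.50
Court appearance: 125.1 × $465 = $58,171.50
Administrative: 6.6 × $110 = $726.00
Subtotal: $13,988.00 + $33,229.00 + $14,527.50 + $58,171.50 + $726.00 = $120,642.00
Travel: 10.4 × $150 = $1,560.00
Total: $120,642.00 + $1,560.00 = $122,202.00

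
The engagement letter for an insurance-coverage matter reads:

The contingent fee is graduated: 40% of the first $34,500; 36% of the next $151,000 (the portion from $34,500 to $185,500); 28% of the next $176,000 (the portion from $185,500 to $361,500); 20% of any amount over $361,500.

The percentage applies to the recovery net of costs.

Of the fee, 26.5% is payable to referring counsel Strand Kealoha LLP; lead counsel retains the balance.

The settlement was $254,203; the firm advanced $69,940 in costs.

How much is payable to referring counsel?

Fee base (net of costs): $254,203 − $69,940 = $184,263
First $34,500 at 40% = $13,800.00
Remaining $149,763 at 36% = $53,914.68
Fee: $13,800.00 + $53,914.68 = $67,714.68
Referral share: 26.5% of $67,714.68 = $17,944.39; lead counsel retains $67,714.68 − $17,944.39 = $49,770.29.

$17,944.39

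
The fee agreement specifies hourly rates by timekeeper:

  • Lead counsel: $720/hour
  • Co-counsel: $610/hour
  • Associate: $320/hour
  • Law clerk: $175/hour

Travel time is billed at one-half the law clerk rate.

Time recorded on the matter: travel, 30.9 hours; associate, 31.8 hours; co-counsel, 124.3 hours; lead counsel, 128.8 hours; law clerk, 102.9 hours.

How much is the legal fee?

Lead counsel: 128.8 × $720 = $92,736.00
Co-counsel: 124.3 × $610 = $75,823.00
Associate: 31.8 × $320 = $10,176.00
Law clerk: 102.9 × $175 = $18,007.50
Subtotal: $92,736.00 + $75,823.00 + $10,176.00 + $18,007.50 = $196,742.50
Travel: 30.9 × ($175 ÷ 2) = 30.9 × $87.50 = $2,703.75
Total: $196,742.50 + $2,703.75 = $199,446.25

$199,446.25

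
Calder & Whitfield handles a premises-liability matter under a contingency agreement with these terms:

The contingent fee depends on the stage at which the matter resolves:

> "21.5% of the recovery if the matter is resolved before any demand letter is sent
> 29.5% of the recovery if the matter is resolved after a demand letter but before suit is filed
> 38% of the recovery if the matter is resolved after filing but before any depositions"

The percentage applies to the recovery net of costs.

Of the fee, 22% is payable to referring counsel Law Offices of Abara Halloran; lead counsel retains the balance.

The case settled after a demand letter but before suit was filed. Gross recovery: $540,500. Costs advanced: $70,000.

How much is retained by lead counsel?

$108,262.05

Fee base (net of costs): $540,500 − $70,000 = $470,500
The matter settled after a demand letter but before suit was filed, so the 29.5% rate applies.
$470,500 × 29.5% = $138,797.50
Referral share: 22% of $138,797.50 = $30,535.45; lead counsel retains $138,797.50 − $30,535.45 = $108,262.05.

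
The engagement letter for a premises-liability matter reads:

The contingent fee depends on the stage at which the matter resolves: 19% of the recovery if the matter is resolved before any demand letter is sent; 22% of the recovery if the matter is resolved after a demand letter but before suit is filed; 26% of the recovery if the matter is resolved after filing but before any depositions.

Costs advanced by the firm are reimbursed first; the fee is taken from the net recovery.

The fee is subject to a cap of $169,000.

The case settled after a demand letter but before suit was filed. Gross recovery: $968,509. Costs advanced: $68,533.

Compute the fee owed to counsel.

Fee base (net of costs): $968,509 − $68,533 = $899,976
The matter settled after a demand letter but before suit was filed, so the 22% rate applies.
$899,976 × 22% = $197,994.72
$197,994.72 exceeds the $169,000 cap, so the fee is capped at $169,000.00.

$169,000.00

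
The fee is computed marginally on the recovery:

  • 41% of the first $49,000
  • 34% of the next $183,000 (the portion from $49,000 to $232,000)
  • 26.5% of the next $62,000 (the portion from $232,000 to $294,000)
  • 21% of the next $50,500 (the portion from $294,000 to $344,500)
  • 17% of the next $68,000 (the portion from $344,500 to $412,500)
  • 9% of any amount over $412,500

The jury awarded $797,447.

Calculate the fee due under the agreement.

First $49,000 at 41% = $20,090.00
Next $183,000 at 34% = $62,220.00
Next $62,000 at 26.5% = $16,430.00
Next $50,500 at 21% = $10,605.00
Next $68,000 at 17% = $11,560.00
Remaining $384,947 at 9% = $34,645.23
Fee: $20,090.00 + $62,220.00 + $16,430.00 + $10,605.00 + $11,560.00 + $34,645.23 = $155,550.23

$155,550.23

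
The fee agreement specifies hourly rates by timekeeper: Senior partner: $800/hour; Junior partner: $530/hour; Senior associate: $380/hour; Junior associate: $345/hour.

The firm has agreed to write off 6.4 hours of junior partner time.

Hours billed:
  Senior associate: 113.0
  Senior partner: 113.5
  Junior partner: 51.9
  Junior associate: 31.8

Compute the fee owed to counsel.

Senior partner: 113.5 × $800 = $90,800.00
Junior partner: 51.9 × $530 = $27,507.00
Senior associate: 113.0 × $380 = $42,940.00
Junior associate: 31.8 × $345 = $10,971.00
Subtotal: $172,218.00
Write-off: 6.4 × $530 = $3,392.00
Total: $172,218.00 − $3,392.00 = $168,826.00

$168,826.00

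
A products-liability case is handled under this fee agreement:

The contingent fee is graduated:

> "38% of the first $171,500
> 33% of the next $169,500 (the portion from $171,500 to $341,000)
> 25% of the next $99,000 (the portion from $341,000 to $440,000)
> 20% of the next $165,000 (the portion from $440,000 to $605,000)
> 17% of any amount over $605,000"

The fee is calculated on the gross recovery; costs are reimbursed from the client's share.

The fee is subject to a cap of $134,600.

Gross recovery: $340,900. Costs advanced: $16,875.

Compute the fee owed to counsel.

Fee base is the gross recovery, $340,900; costs are reimbursed separately.
First $171,500 at 38% = $65,170.00
Remaining $169,400 at 33% = $55,902.00
Fee: $65,170.00 + $55,902.00 = $121,072.00
$121,072.00 is under the $134,600 cap.

$121,072.00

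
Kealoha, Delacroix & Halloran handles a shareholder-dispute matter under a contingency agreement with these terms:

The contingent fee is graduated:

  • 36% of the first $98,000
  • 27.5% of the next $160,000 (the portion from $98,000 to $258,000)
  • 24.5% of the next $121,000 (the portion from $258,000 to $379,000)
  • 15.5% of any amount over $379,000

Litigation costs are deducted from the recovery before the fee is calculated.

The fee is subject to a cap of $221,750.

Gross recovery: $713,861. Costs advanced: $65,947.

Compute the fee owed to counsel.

Fee base (net of costs): $713,861 − $65,947 = $647,914
First $98,000 at 36% = $35,280.00
Next $160,000 at 27.5% = $44,000.00
Next $121,000 at 24.5% = $29,645.00
Remaining $268,914 at 15.5% = $41,681.67
Fee: $35,280.00 + $44,000.00 + $29,645.00 + $41,681.67 = $150,606.67
$150,606.67 is under the $221,750 cap.

$150,606.67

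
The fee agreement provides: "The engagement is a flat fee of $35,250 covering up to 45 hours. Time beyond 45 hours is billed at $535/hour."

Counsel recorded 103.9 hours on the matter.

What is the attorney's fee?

$66,761.50

Flat fee: $35,250.00
Excess hours: 103.9 − 45 = 58.9
Overrun: 58.9 × $535 = $31,511.50
Total: $35,250.00 + $31,511.50 = $66,761.50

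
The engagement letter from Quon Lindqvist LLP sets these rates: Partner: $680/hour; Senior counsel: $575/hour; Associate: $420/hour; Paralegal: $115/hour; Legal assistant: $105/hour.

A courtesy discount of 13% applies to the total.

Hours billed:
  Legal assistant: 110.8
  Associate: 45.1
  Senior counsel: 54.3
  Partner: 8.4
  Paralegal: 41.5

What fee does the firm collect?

Partner: 8.4 × $680 = $5,712.00
Senior counsel: 54.3 × $575 = $31,222.50
Associate: 45.1 × $420 = $18,942.00
Paralegal: 41.5 × $115 = $4,772.50
Legal assistant: 110.8 × $105 = $11,634.00
Subtotal: $72,283.00
Less 13% discount: −$9,396.79
Total: $72,283.00 − $9,396.79 = $62,886.21

$62,886.21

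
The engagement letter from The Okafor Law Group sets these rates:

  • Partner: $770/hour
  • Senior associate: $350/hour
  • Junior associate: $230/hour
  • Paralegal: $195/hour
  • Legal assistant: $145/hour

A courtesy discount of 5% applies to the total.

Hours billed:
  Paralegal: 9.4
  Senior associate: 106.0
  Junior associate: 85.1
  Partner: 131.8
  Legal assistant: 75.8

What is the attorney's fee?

$162,433.85

Partner: 131.8 × $770 = $101,486.00
Senior associate: 106.0 × $350 = $37,100.00
Junior associate: 85.1 × $230 = $19,573.00
Paralegal: 9.4 × $195 = $1,833.00
Legal assistant: 75.8 × $145 = $10,991.00
Subtotal: $170,983.00
Less 5% discount: −$8,549.15
Total: $170,983.00 − $8,549.15 = $162,433.85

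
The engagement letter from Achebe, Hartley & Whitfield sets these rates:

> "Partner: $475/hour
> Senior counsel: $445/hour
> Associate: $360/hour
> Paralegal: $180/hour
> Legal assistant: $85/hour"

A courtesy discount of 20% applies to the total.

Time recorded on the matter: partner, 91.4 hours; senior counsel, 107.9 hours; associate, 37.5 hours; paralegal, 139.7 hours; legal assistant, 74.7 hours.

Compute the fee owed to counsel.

Partner: 91.4 × $475 = $43,415.00
Senior counsel: 107.9 × $445 = $48,015.50
Associate: 37.5 × $360 = $13,500.00
Paralegal: 139.7 × $180 = $25,146.00
Legal assistant: 74.7 × $85 = $6,349.50
Subtotal: $136,426.00
Less 20% discount: −$27,285.20
Total: $136,426.00 − $27,285.20 = $109,140.80

$109,140.80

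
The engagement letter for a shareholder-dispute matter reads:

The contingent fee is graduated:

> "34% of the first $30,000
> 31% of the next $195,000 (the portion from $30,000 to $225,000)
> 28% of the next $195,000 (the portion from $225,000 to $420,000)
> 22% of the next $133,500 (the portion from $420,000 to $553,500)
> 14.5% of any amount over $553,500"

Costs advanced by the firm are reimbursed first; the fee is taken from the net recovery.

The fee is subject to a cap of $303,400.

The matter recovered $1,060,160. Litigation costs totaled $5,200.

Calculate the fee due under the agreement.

Fee base (net of costs): $1,060,160 − $5,200 = $1,054,960
First $30,000 at 34% = $10,200.00
Next $195,000 at 31% = $60,450.00
Next $195,000 at 28% = $54,600.00
Next $133,500 at 22% = $29,370.00
Remaining $501,460 at 14.5% = $72,711.70
Fee: $10,200.00 + $60,450.00 + $54,600.00 + $29,370.00 + $72,711.70 = $227,331.70
$227,331.70 is under the $303,400 cap.

$227,331.70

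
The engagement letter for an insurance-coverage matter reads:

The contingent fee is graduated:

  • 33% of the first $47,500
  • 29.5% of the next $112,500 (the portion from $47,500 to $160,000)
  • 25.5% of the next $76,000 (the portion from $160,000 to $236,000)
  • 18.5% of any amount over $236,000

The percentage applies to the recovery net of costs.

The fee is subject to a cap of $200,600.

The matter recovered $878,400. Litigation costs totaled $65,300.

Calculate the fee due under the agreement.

Fee base (net of costs): $878,400 − $65,300 = $813,100
First $47,500 at 33% = $15,675.00
Next $112,500 at 29.5% = $33,187.50
Next $76,000 at 25.5% = $19,380.00
Remaining $577,100 at 18.5% = $106,763.50
Fee: $15,675.00 + $33,187.50 + $19,380.00 + $106,763.50 = $175,006.00
$175,006.00 is under the $200,600 cap.

$175,006.00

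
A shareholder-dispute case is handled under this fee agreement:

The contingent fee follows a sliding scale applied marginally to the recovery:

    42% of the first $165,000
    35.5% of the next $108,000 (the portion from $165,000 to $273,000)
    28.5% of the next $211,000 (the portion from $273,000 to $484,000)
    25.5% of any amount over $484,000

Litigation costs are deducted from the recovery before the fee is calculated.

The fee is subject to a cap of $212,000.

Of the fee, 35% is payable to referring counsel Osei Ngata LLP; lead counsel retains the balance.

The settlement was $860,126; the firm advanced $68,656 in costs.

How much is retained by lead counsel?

$137,800.00

Fee base (net of costs): $860,126 − $68,656 = $791,470
First $165,000 at 42% = $69,300.00
Next $108,000 at 35.5% = $38,340.00
Next $211,000 at 28.5% = $60,135.00
Remaining $307,470 at 25.5% = $78,404.85
Fee: $69,300.00 + $38,340.00 + $60,135.00 + $78,404.85 = $246,179.85
$246,179.85 exceeds the $212,000 cap, so the fee is capped at $212,000.00.
Referral share: 35% of $212,000.00 = $74,200.00; lead counsel retains $212,000.00 − $74,200.00 = $137,800.00.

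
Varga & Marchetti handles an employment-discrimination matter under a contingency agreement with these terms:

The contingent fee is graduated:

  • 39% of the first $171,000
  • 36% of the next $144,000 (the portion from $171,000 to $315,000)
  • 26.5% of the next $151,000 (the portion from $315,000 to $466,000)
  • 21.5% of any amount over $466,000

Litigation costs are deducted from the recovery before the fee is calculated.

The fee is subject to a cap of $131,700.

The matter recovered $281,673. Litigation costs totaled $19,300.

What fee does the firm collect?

Fee base (net of costs): $281,673 − $19,300 = $262,373
First $171,000 at 39% = $66,690.00
Remaining $91,373 at 36% = $32,894.28
Fee: $66,690.00 + $32,894.28 = $99,584.28
$99,584.28 is under the $131,700 cap.

$99,584.28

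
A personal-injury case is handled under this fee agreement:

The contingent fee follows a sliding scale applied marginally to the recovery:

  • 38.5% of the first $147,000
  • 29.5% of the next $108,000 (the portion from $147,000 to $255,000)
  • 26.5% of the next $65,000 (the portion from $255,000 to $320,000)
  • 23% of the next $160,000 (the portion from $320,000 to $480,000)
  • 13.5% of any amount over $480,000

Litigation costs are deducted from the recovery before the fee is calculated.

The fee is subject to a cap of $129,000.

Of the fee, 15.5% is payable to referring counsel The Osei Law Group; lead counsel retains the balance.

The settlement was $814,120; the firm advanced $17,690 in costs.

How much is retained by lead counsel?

Fee base (net of costs): $814,120 − $17,690 = $796,430
First $147,000 at 38.5% = $56,595.00
Next $108,000 at 29.5% = $31,860.00
Next $65,000 at 26.5% = $17,225.00
Next $160,000 at 23% = $36,800.00
Remaining $316,430 at 13.5% = $42,718.05
Fee: $56,595.00 + $31,860.00 + $17,225.00 + $36,800.00 + $42,718.05 = $185,198.05
$185,198.05 exceeds the $129,000 cap, so the fee is capped at $129,000.00.
Referral share: 15.5% of $129,000.00 = $19,995.00; lead counsel retains $129,000.00 − $19,995.00 = $109,005.00.

$109,005.00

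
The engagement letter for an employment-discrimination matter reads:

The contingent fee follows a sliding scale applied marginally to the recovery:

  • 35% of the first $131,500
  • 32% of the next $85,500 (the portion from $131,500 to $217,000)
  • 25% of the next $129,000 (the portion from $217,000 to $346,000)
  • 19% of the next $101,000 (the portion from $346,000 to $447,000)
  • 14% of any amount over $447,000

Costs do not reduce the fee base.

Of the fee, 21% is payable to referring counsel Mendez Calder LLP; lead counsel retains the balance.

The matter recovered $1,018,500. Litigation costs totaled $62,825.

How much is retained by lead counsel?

Fee base is the gross recovery, $1,018,500; costs are reimbursed separately.
First $131,500 at 35% = $46,025.00
Next $85,500 at 32% = $27,360.00
Next $129,000 at 25% = $32,250.00
Next $101,000 at 19% = $19,190.00
Remaining $571,500 at 14% = $80,010.00
Fee: $46,025.00 + $27,360.00 + $32,250.00 + $19,190.00 + $80,010.00 = $204,835.00
Referral share: 21% of $204,835.00 = $43,015.35; lead counsel retains $204,835.00 − $43,015.35 = $161,819.65.

$161,819.65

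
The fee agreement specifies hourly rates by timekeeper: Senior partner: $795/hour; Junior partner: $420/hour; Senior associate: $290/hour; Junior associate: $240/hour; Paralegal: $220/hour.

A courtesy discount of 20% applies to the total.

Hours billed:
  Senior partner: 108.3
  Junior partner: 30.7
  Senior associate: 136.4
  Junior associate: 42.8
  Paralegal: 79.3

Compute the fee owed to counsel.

$133,013.20

Senior partner: 108.3 × $795 = $86,098.50
Junior partner: 30.7 × $420 = $12,894.00
Senior associate: 136.4 × $290 = $39,556.00
Junior associate: 42.8 × $240 = $10,272.00
Paralegal: 79.3 × $220 = $17,446.00
Subtotal: $166,266.50
Less 20% discount: −$33,253.30
Total: $166,266.50 − $33,253.30 = $133,013.20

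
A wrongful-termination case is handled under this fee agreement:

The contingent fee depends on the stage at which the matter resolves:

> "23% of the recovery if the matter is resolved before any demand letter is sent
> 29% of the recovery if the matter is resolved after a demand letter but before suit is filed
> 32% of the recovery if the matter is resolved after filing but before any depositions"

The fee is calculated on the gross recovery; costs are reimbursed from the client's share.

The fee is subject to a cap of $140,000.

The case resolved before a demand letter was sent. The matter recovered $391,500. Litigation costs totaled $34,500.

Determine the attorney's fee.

$90,045.00

Fee base is the gross recovery, $391,500; costs are reimbursed separately.
The matter resolved before a demand letter was sent, so the 23% rate applies.
$391,500 × 23% = $90,045.00
$90,045.00 is under the $140,000 cap.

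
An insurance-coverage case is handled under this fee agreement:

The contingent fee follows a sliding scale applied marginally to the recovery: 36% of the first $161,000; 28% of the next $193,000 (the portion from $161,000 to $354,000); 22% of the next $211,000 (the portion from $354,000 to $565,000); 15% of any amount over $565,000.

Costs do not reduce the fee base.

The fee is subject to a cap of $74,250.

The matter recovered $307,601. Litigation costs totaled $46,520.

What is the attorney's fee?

$74,250.00

Fee base is the gross recovery, $307,601; costs are reimbursed separately.
First $161,000 at 36% = $57,960.00
Remaining $146,601 at 28% = $41,048.28
Fee: $57,960.00 + $41,048.28 = $99,008.28
$99,008.28 exceeds the $74,250 cap, so the fee is capped at $74,250.00.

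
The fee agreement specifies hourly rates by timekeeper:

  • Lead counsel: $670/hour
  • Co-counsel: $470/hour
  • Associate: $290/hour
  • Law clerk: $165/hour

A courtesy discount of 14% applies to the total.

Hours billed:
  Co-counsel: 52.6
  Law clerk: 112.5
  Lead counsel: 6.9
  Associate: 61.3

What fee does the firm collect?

Lead counsel: 6.9 × $670 = $4,623.00
Co-counsel: 52.6 × $470 = $24,722.00
Associate: 61.3 × $290 = $17,777.00
Law clerk: 112.5 × $165 = $18,562.50
Subtotal: $65,684.50
Less 14% discount: −$9,195.83
Total: $65,684.50 − $9,195.83 = $56,488.67

$56,488.67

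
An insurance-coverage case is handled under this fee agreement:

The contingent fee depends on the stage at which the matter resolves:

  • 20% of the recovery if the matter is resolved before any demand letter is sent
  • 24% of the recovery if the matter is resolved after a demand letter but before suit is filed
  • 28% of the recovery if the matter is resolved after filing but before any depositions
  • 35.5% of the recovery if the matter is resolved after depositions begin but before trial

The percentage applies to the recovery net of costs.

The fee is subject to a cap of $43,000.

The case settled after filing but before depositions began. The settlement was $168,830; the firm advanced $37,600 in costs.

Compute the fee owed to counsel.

Fee base (net of costs): $168,830 − $37,600 = $131,230
The matter settled after filing but before depositions began, so the 28% rate applies.
$131,230 × 28% = $36,744.40
$36,744.40 is under the $43,000 cap.

$36,744.40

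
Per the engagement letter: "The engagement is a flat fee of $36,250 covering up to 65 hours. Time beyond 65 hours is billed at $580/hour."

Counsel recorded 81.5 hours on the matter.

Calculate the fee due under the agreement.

$45,820.00

Flat fee: $36,250.00
Excess hours: 81.5 − 65 = 16.5
Overrun: 16.5 × $580 = $9,570.00
Total: $36,250.00 + $9,570.00 = $45,820.00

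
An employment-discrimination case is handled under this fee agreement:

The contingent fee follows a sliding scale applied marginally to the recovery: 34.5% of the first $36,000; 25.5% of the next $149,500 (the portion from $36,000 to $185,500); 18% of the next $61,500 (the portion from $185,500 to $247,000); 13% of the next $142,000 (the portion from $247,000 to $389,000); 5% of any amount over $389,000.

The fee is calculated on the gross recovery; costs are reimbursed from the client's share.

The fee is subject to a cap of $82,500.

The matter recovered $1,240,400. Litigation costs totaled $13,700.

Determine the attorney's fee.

Fee base is the gross recovery, $1,240,400; costs are reimbursed separately.
First $36,000 at 34.5% = $12,420.00
Next $149,500 at 25.5% = $38,122.50
Next $61,500 at 18% = $11,070.00
Next $142,000 at 13% = $18,460.00
Remaining $851,400 at 5% = $42,570.00
Fee: $12,420.00 + $38,122.50 + $11,070.00 + $18,460.00 + $42,570.00 = $122,642.50
$122,642.50 exceeds the $82,500 cap, so the fee is capped at $82,500.00.

$82,500.00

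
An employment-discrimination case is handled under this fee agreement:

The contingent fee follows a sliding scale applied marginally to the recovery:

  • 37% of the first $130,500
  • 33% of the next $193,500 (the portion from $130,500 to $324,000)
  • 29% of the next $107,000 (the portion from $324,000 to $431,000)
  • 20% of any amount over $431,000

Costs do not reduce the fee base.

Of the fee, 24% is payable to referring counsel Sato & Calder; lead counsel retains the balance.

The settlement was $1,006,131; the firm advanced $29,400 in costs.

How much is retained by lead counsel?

$196,229.11

Fee base is the gross recovery, $1,006,131; costs are reimbursed separately.
First $130,500 at 37% = $48,285.00
Next $193,500 at 33% = $63,855.00
Next $107,000 at 29% = $31,030.00
Remaining $575,131 at 20% = $115,026.20
Fee: $48,285.00 + $63,855.00 + $31,030.00 + $115,026.20 = $258,196.20
Referral share: 24% of $258,196.20 = $61,967.09; lead counsel retains $258,196.20 − $61,967.09 = $196,229.11.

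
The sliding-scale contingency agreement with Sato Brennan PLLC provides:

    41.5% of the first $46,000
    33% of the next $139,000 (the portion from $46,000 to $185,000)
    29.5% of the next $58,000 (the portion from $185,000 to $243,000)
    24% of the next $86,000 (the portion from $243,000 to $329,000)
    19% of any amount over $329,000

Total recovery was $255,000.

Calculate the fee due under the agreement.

$84,950.00

First $46,000 at 41.5% = $19,090.00
Next $139,000 at 33% = $45,870.00
Next $58,000 at 29.5% = $17,110.00
Remaining $12,000 at 24% = $2,880.00
Fee: $19,090.00 + $45,870.00 + $17,110.00 + $2,880.00 = $84,950.00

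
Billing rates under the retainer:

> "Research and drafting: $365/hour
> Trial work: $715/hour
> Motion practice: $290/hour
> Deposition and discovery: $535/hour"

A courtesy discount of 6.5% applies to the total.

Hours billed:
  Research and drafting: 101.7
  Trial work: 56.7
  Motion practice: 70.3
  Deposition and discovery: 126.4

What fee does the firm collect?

$154,903.32

Research and drafting: 101.7 × $365 = $37,120.50
Trial work: 56.7 × $715 = $40,540.50
Motion practice: 70.3 × $290 = $20,387.00
Deposition and discovery: 126.4 × $535 = $67,624.00
Subtotal: $165,672.00
Less 6.5% discount: −$10,768.68
Total: $165,672.00 − $10,768.68 = $154,903.32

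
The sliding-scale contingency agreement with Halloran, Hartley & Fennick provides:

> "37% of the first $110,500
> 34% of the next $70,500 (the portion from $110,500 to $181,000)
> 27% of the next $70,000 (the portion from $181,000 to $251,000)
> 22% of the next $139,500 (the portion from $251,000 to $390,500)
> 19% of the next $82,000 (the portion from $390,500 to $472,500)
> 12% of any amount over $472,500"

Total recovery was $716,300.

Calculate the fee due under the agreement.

First $110,500 at 37% = $40,885.00
Next $70,500 at 34% = $23,970.00
Next $70,000 at 27% = $18,900.00
Next $139,500 at 22% = $30,690.00
Next $82,000 at 19% = $15,580.00
Remaining $243,800 at 12% = $29,256.00
Fee: $40,885.00 + $23,970.00 + $18,900.00 + $30,690.00 + $15,580.00 + $29,256.00 = $159,281.00

$159,281.00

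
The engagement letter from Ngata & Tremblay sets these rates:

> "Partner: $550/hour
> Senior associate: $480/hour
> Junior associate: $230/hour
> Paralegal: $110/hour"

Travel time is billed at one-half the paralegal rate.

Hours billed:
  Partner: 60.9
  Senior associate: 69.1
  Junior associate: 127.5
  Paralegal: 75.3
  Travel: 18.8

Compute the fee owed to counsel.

$105,305.00

Partner: 60.9 × $550 = $33,495.00
Senior associate: 69.1 × $480 = $33,168.00
Junior associate: 127.5 × $230 = $29,325.00
Paralegal: 75.3 × $110 = $8,283.00
Subtotal: $33,495.00 + $33,168.00 + $29,325.00 + $8,283.00 = $104,271.00
Travel: 18.8 × ($110 ÷ 2) = 18.8 × $55.00 = $1,034.00
Total: $104,271.00 + $1,034.00 = $105,305.00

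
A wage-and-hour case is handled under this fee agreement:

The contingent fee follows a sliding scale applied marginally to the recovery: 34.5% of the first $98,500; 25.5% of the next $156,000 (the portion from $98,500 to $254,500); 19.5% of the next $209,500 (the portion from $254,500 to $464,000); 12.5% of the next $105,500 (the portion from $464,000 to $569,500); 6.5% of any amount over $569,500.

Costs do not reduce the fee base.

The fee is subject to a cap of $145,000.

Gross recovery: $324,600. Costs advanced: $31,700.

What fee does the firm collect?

$87,432.00

Fee base is the gross recovery, $324,600; costs are reimbursed separately.
First $98,500 at 34.5% = $33,982.50
Next $156,000 at 25.5% = $39,780.00
Remaining $70,100 at 19.5% = $13,669.50
Fee: $33,982.50 + $39,780.00 + $13,669.50 = $87,432.00
$87,432.00 is under the $145,000 cap.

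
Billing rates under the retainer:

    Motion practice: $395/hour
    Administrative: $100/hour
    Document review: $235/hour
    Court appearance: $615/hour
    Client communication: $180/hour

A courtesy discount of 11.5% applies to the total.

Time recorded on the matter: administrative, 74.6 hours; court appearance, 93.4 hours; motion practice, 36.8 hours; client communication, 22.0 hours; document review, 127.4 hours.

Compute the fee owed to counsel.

$100,302.36

Motion practice: 36.8 × $395 = $14,536.00
Administrative: 74.6 × $100 = $7,460.00
Document review: 127.4 × $235 = $29,939.00
Court appearance: 93.4 × $615 = $57,441.00
Client communication: 22.0 × $180 = $3,960.00
Subtotal: $113,336.00
Less 11.5% discount: −$13,033.64
Total: $113,336.00 − $13,033.64 = $100,302.36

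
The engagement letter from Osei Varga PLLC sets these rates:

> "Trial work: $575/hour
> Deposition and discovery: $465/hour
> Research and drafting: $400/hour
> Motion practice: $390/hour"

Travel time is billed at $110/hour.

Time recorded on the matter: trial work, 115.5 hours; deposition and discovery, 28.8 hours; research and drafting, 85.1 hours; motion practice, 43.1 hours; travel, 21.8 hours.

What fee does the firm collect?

$133,051.50

Trial work: 115.5 × $575 = $66,412.50
Deposition and discovery: 28.8 × $465 = $13,392.00
Research and drafting: 85.1 × $400 = $34,040.00
Motion practice: 43.1 × $390 = $16,809.00
Subtotal: $66,412.50 + $13,392.00 + $34,040.00 + $16,809.00 = $130,653.50
Travel: 21.8 × $110 = $2,398.00
Total: $130,653.50 + $2,398.00 = $133,051.50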